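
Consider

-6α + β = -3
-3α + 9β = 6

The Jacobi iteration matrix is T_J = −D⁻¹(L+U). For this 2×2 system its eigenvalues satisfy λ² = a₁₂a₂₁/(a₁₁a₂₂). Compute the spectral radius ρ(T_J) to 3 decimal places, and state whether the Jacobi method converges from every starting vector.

a₁₂a₂₁/(a₁₁a₂₂) = (1)·(-3) / ((-6)·(9)) = 0.055556
ρ = √|0.055556| = √0.055556 = 0.236
ρ < 1, so Jacobi converges

0.236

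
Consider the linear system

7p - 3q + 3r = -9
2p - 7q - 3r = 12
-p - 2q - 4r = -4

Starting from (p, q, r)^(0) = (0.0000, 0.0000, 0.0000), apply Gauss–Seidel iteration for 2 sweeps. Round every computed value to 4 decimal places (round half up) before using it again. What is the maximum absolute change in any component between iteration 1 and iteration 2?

1.9045

Iteration 1:
  p = (-9 - (-3)·0.0000 - (3)·0.0000) / (7) = -1.2857
  q = (12 - (2)·-1.2857 - (-3)·0.0000) / (-7) = -2.0816
  r = (-4 - (-1)·-1.2857 - (-2)·-2.0816) / (-4) = 2.3622
Iteration 2:
  p = (-9 - (-3)·-2.0816 - (3)·2.3622) / (7) = -3.1902
  q = (12 - (2)·-3.1902 - (-3)·2.3622) / (-7) = -3.6381
  r = (-4 - (-1)·-3.1902 - (-2)·-3.6381) / (-4) = 3.6166
Change: (-1.9045, -1.5565, 1.2544) → max |·| = 1.9045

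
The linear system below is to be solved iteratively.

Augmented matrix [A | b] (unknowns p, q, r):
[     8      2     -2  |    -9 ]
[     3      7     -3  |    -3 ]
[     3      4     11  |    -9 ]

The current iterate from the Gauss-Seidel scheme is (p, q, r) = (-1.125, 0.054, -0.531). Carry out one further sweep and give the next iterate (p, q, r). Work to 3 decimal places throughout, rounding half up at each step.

(-1.271, -0.111, -0.431)

One sweep:
  p = (-9 - (2)·0.054 - (-2)·-0.531) / (8) = -1.271
  q = (-3 - (3)·-1.271 - (-3)·-0.531) / (7) = -0.111
  r = (-9 - (3)·-1.271 - (4)·-0.111) / (11) = -0.431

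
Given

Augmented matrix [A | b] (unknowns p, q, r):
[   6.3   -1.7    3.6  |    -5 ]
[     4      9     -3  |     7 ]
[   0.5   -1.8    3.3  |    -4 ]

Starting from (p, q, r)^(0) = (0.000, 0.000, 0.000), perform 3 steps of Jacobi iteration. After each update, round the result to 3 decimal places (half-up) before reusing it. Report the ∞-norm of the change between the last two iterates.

0.325

Iteration 1:
  p = (-5 - (-1.7)·0.000 - (3.6)·0.000) / (6.3) = -0.794
  q = (7 - (4)·0.000 - (-3)·0.000) / (9) = 0.778
  r = (-4 - (0.5)·0.000 - (-1.8)·0.000) / (3.3) = -1.212
Iteration 2:
  p = (-5 - (-1.7)·0.778 - (3.6)·-1.212) / (6.3) = 0.109
  q = (7 - (4)·-0.794 - (-3)·-1.212) / (9) = 0.727
  r = (-4 - (0.5)·-0.794 - (-1.8)·0.778) / (3.3) = -0.667
Iteration 3:
  p = (-5 - (-1.7)·0.727 - (3.6)·-0.667) / (6.3) = -0.216
  q = (7 - (4)·0.109 - (-3)·-0.667) / (9) = 0.507
  r = (-4 - (0.5)·0.109 - (-1.8)·0.727) / (3.3) = -0.832
Change: (-0.325, -0.220, -0.165) → max |·| = 0.325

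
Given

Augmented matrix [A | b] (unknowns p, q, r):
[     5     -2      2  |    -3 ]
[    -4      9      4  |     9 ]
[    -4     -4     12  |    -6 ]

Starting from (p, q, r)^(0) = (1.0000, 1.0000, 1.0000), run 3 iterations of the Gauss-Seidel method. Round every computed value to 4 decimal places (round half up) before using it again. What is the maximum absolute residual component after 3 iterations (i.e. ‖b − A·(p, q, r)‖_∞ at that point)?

Iteration 1:
  p = (-3 - (-2)·1.0000 - (2)·1.0000) / (5) = -0.6000
  q = (9 - (-4)·-0.6000 - (4)·1.0000) / (9) = 0.2889
  r = (-6 - (-4)·-0.6000 - (-4)·0.2889) / (12) = -0.6037
Iteration 2:
  p = (-3 - (-2)·0.2889 - (2)·-0.6037) / (5) = -0.2430
  q = (9 - (-4)·-0.2430 - (4)·-0.6037) / (9) = 1.1603
  r = (-6 - (-4)·-0.2430 - (-4)·1.1603) / (12) = -0.1942
Iteration 3:
  p = (-3 - (-2)·1.1603 - (2)·-0.1942) / (5) = -0.0582
  q = (9 - (-4)·-0.0582 - (4)·-0.1942) / (9) = 1.0604
  r = (-6 - (-4)·-0.0582 - (-4)·1.0604) / (12) = -0.1659
Residual b − A·x = (-0.2564, -0.1128, -0.0004); ∞-norm = 0.2564

0.2564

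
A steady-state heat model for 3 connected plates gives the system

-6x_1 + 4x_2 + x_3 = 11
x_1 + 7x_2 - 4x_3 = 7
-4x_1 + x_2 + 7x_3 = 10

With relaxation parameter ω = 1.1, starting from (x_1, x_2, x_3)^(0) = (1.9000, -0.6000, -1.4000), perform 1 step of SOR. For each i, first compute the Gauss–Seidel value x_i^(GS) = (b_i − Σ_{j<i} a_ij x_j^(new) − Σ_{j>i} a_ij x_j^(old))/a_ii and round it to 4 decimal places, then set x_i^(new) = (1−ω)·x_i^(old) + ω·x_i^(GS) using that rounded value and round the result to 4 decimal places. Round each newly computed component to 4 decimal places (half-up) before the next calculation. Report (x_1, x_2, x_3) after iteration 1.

Iteration 1:
  x_1: GS value = (11 - (4)·-0.6000 - (1)·-1.4000) / (-6) = -2.4667;  x_1 ← (1−ω)·1.9000 + ω·-2.4667 = -2.9034
  x_2: GS value = (7 - (1)·-2.9034 - (-4)·-1.4000) / (7) = 0.6148;  x_2 ← (1−ω)·-0.6000 + ω·0.6148 = 0.7363
  x_3: GS value = (10 - (-4)·-2.9034 - (1)·0.7363) / (7) = -0.3357;  x_3 ← (1−ω)·-1.4000 + ω·-0.3357 = -0.2293

(-2.9034, 0.7363, -0.2293)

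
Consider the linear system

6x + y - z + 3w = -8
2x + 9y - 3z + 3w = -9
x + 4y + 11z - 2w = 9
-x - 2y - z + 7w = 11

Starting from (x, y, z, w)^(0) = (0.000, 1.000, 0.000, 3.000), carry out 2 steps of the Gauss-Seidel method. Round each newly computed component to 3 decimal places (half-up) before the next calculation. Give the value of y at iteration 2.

Iteration 1:
  x = (-8 - (1)·1.000 - (-1)·0.000 - (3)·3.000) / (6) = -3.000
  y = (-9 - (2)·-3.000 - (-3)·0.000 - (3)·3.000) / (9) = -1.333
  z = (9 - (1)·-3.000 - (4)·-1.333 - (-2)·3.000) / (11) = 2.121
  w = (11 - (-1)·-3.000 - (-2)·-1.333 - (-1)·2.121) / (7) = 1.065
Iteration 2:
  x = (-8 - (1)·-1.333 - (-1)·2.121 - (3)·1.065) / (6) = -1.290
  y = (-9 - (2)·-1.290 - (-3)·2.121 - (3)·1.065) / (9) = -0.361
  z = (9 - (1)·-1.290 - (4)·-0.361 - (-2)·1.065) / (11) = 1.260
  w = (11 - (-1)·-1.290 - (-2)·-0.361 - (-1)·1.260) / (7) = 1.464

-0.361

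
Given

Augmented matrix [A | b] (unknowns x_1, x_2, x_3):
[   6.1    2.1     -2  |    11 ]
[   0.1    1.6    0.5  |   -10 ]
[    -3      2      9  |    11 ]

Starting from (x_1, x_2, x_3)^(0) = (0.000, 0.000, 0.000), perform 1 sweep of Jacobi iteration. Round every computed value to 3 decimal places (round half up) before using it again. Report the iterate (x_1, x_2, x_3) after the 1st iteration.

Iteration 1:
  x_1 = (11 - (2.1)·0.000 - (-2)·0.000) / (6.1) = 1.803
  x_2 = (-10 - (0.1)·0.000 - (0.5)·0.000) / (1.6) = -6.250
  x_3 = (11 - (-3)·0.000 - (2)·0.000) / (9) = 1.222

(1.803, -6.250, 1.222)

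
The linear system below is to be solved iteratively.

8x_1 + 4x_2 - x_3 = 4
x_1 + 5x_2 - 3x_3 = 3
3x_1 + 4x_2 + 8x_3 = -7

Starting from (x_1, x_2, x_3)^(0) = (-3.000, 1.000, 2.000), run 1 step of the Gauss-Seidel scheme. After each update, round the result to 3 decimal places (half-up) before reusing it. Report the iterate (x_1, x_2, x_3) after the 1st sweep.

(0.250, 1.750, -1.844)

Iteration 1:
  x_1 = (4 - (4)·1.000 - (-1)·2.000) / (8) = 0.250
  x_2 = (3 - (1)·0.250 - (-3)·2.000) / (5) = 1.750
  x_3 = (-7 - (3)·0.250 - (4)·1.750) / (8) = -1.844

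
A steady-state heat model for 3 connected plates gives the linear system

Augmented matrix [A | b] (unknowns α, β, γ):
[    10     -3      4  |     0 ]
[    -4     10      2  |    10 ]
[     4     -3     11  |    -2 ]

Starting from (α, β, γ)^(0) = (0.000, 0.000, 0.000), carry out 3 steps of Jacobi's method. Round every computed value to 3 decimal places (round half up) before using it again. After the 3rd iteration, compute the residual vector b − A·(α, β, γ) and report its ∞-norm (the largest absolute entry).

Iteration 1:
  α = (0 - (-3)·0.000 - (4)·0.000) / (10) = 0.000
  β = (10 - (-4)·0.000 - (2)·0.000) / (10) = 1.000
  γ = (-2 - (4)·0.000 - (-3)·0.000) / (11) = -0.182
Iteration 2:
  α = (0 - (-3)·1.000 - (4)·-0.182) / (10) = 0.373
  β = (10 - (-4)·0.000 - (2)·-0.182) / (10) = 1.036
  γ = (-2 - (4)·0.000 - (-3)·1.000) / (11) = 0.091
Iteration 3:
  α = (0 - (-3)·1.036 - (4)·0.091) / (10) = 0.274
  β = (10 - (-4)·0.373 - (2)·0.091) / (10) = 1.131
  γ = (-2 - (4)·0.373 - (-3)·1.036) / (11) = -0.035
Residual b − A·x = (0.793, -0.144, 0.682); ∞-norm = 0.793

0.793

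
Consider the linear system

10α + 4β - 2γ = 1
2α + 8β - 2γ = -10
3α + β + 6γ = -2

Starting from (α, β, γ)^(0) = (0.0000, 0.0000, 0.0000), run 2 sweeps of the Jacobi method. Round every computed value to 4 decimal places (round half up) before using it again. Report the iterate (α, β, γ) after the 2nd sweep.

(0.5333, -1.3583, -0.1750)

Iteration 1:
  α = (1 - (4)·0.0000 - (-2)·0.0000) / (10) = 0.1000
  β = (-10 - (2)·0.0000 - (-2)·0.0000) / (8) = -1.2500
  γ = (-2 - (3)·0.0000 - (1)·0.0000) / (6) = -0.3333
Iteration 2:
  α = (1 - (4)·-1.2500 - (-2)·-0.3333) / (10) = 0.5333
  β = (-10 - (2)·0.1000 - (-2)·-0.3333) / (8) = -1.3583
  γ = (-2 - (3)·0.1000 - (1)·-1.2500) / (6) = -0.1750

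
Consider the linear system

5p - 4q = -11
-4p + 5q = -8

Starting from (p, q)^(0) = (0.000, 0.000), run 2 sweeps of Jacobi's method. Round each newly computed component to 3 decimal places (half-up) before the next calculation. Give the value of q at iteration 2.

-3.360

Iteration 1:
  p = (-11 - (-4)·0.000) / (5) = -2.200
  q = (-8 - (-4)·0.000) / (5) = -1.600
Iteration 2:
  p = (-11 - (-4)·-1.600) / (5) = -3.480
  q = (-8 - (-4)·-2.200) / (5) = -3.360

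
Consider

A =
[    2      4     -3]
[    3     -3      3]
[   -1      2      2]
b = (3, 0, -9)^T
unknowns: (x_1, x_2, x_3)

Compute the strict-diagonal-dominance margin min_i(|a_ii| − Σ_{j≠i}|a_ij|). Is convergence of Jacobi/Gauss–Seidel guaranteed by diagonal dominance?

row 1: |2| − (4+3) = -5
row 2: |-3| − (3+3) = -3
row 3: |2| − (1+2) = -1
minimum over rows = -5 → not strictly diagonally dominant

-5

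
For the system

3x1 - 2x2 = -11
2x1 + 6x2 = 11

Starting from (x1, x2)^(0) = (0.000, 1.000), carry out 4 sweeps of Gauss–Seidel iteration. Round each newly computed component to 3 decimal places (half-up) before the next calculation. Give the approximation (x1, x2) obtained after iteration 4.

(-1.989, 2.496)

Iteration 1:
  x1 = (-11 - (-2)·1.000) / (3) = -3.000
  x2 = (11 - (2)·-3.000) / (6) = 2.833
Iteration 2:
  x1 = (-11 - (-2)·2.833) / (3) = -1.778
  x2 = (11 - (2)·-1.778) / (6) = 2.426
Iteration 3:
  x1 = (-11 - (-2)·2.426) / (3) = -2.049
  x2 = (11 - (2)·-2.049) / (6) = 2.516
Iteration 4:
  x1 = (-11 - (-2)·2.516) / (3) = -1.989
  x2 = (11 - (2)·-1.989) / (6) = 2.496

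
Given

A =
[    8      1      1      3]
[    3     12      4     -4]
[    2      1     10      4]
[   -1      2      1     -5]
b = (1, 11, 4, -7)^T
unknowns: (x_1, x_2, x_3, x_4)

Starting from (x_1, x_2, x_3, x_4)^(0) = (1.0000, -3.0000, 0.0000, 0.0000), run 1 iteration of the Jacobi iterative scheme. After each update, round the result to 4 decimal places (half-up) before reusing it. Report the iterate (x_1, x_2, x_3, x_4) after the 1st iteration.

Iteration 1:
  x_1 = (1 - (1)·-3.0000 - (1)·0.0000 - (3)·0.0000) / (8) = 0.5000
  x_2 = (11 - (3)·1.0000 - (4)·0.0000 - (-4)·0.0000) / (12) = 0.6667
  x_3 = (4 - (2)·1.0000 - (1)·-3.0000 - (4)·0.0000) / (10) = 0.5000
  x_4 = (-7 - (-1)·1.0000 - (2)·-3.0000 - (1)·0.0000) / (-5) = 0.0000

(0.5000, 0.6667, 0.5000, 0.0000)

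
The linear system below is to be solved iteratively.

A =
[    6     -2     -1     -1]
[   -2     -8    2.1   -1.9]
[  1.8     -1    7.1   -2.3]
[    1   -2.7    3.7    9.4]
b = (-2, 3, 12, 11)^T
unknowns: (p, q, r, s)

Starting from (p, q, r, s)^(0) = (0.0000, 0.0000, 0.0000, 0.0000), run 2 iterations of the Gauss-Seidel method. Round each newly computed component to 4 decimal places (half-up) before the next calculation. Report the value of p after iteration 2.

-0.0684

Iteration 1:
  p = (-2 - (-2)·0.0000 - (-1)·0.0000 - (-1)·0.0000) / (6) = -0.3333
  q = (3 - (-2)·-0.3333 - (2.1)·0.0000 - (-1.9)·0.0000) / (-8) = -0.2917
  r = (12 - (1.8)·-0.3333 - (-1)·-0.2917 - (-2.3)·0.0000) / (7.1) = 1.7336
  s = (11 - (1)·-0.3333 - (-2.7)·-0.2917 - (3.7)·1.7336) / (9.4) = 0.4395
Iteration 2:
  p = (-2 - (-2)·-0.2917 - (-1)·1.7336 - (-1)·0.4395) / (6) = -0.0684
  q = (3 - (-2)·-0.0684 - (2.1)·1.7336 - (-1.9)·0.4395) / (-8) = -0.0072
  r = (12 - (1.8)·-0.0684 - (-1)·-0.0072 - (-2.3)·0.4395) / (7.1) = 1.8488
  s = (11 - (1)·-0.0684 - (-2.7)·-0.0072 - (3.7)·1.8488) / (9.4) = 0.4477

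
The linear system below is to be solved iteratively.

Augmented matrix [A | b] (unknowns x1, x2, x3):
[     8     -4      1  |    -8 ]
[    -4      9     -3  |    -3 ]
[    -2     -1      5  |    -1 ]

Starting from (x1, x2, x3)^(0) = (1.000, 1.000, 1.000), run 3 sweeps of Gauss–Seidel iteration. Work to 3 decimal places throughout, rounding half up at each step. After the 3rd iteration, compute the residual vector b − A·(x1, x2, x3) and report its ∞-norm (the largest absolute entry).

0.804

Iteration 1:
  x1 = (-8 - (-4)·1.000 - (1)·1.000) / (8) = -0.625
  x2 = (-3 - (-4)·-0.625 - (-3)·1.000) / (9) = -0.278
  x3 = (-1 - (-2)·-0.625 - (-1)·-0.278) / (5) = -0.506
Iteration 2:
  x1 = (-8 - (-4)·-0.278 - (1)·-0.506) / (8) = -1.076
  x2 = (-3 - (-4)·-1.076 - (-3)·-0.506) / (9) = -0.980
  x3 = (-1 - (-2)·-1.076 - (-1)·-0.980) / (5) = -0.826
Iteration 3:
  x1 = (-8 - (-4)·-0.980 - (1)·-0.826) / (8) = -1.387
  x2 = (-3 - (-4)·-1.387 - (-3)·-0.826) / (9) = -1.225
  x3 = (-1 - (-2)·-1.387 - (-1)·-1.225) / (5) = -1.000
Residual b − A·x = (-0.804, -0.523, 0.001); ∞-norm = 0.804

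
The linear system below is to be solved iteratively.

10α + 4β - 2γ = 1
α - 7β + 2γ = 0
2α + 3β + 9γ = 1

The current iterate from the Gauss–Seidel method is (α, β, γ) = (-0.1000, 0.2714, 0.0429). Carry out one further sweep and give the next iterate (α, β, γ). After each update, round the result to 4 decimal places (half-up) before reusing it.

(0.0000, 0.0123, 0.1070)

One sweep:
  α = (1 - (4)·0.2714 - (-2)·0.0429) / (10) = 0.0000
  β = (0 - (1)·0.0000 - (2)·0.0429) / (-7) = 0.0123
  γ = (1 - (2)·0.0000 - (3)·0.0123) / (9) = 0.1070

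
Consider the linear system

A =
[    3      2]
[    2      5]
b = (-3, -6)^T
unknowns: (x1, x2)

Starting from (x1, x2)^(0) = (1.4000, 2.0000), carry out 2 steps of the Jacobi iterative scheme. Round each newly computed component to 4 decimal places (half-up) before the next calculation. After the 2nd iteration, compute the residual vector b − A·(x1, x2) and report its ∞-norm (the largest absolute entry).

5.0131

Iteration 1:
  x1 = (-3 - (2)·2.0000) / (3) = -2.3333
  x2 = (-6 - (2)·1.4000) / (5) = -1.7600
Iteration 2:
  x1 = (-3 - (2)·-1.7600) / (3) = 0.1733
  x2 = (-6 - (2)·-2.3333) / (5) = -0.2667
Residual b − A·x = (-2.9865, -5.0131); ∞-norm = 5.0131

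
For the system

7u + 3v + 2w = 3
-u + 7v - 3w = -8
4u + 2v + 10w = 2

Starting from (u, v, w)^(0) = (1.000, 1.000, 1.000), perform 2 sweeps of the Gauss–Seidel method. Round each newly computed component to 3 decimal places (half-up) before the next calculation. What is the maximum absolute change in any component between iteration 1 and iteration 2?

Iteration 1:
  u = (3 - (3)·1.000 - (2)·1.000) / (7) = -0.286
  v = (-8 - (-1)·-0.286 - (-3)·1.000) / (7) = -0.755
  w = (2 - (4)·-0.286 - (2)·-0.755) / (10) = 0.465
Iteration 2:
  u = (3 - (3)·-0.755 - (2)·0.465) / (7) = 0.619
  v = (-8 - (-1)·0.619 - (-3)·0.465) / (7) = -0.855
  w = (2 - (4)·0.619 - (2)·-0.855) / (10) = 0.123
Change: (0.905, -0.100, -0.342) → max |·| = 0.905

0.905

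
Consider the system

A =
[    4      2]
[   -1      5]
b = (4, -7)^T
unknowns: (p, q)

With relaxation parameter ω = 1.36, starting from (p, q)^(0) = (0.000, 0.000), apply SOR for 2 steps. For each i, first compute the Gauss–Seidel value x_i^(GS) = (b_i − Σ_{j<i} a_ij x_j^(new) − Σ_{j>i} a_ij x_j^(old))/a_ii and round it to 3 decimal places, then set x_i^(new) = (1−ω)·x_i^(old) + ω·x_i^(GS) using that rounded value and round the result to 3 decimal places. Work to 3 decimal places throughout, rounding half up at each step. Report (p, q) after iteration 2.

(1.914, -0.831)

Iteration 1:
  p: GS value = (4 - (2)·0.000) / (4) = 1.000;  p ← (1−ω)·0.000 + ω·1.000 = 1.360
  q: GS value = (-7 - (-1)·1.360) / (5) = -1.128;  q ← (1−ω)·0.000 + ω·-1.128 = -1.534
Iteration 2:
  p: GS value = (4 - (2)·-1.534) / (4) = 1.767;  p ← (1−ω)·1.360 + ω·1.767 = 1.914
  q: GS value = (-7 - (-1)·1.914) / (5) = -1.017;  q ← (1−ω)·-1.534 + ω·-1.017 = -0.831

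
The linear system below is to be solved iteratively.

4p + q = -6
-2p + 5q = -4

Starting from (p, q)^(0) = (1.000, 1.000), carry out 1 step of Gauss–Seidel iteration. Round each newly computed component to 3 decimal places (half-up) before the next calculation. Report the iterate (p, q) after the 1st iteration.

(-1.750, -1.500)

Iteration 1:
  p = (-6 - (1)·1.000) / (4) = -1.750
  q = (-4 - (-2)·-1.750) / (5) = -1.500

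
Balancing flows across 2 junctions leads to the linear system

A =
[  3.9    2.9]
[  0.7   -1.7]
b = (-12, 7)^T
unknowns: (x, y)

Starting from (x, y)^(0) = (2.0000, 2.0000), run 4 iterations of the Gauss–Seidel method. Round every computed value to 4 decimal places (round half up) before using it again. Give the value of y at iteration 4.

Iteration 1:
  x = (-12 - (2.9)·2.0000) / (3.9) = -4.5641
  y = (7 - (0.7)·-4.5641) / (-1.7) = -5.9970
Iteration 2:
  x = (-12 - (2.9)·-5.9970) / (3.9) = 1.3824
  y = (7 - (0.7)·1.3824) / (-1.7) = -3.5484
Iteration 3:
  x = (-12 - (2.9)·-3.5484) / (3.9) = -0.4384
  y = (7 - (0.7)·-0.4384) / (-1.7) = -4.2982
Iteration 4:
  x = (-12 - (2.9)·-4.2982) / (3.9) = 0.1192
  y = (7 - (0.7)·0.1192) / (-1.7) = -4.0686

-4.0686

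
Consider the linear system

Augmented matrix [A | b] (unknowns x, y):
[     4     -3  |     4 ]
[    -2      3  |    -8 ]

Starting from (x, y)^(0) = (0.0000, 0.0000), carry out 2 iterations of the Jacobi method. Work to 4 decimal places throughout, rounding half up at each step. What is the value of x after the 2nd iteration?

Iteration 1:
  x = (4 - (-3)·0.0000) / (4) = 1.0000
  y = (-8 - (-2)·0.0000) / (3) = -2.6667
Iteration 2:
  x = (4 - (-3)·-2.6667) / (4) = -1.0000
  y = (-8 - (-2)·1.0000) / (3) = -2.0000

-1.0000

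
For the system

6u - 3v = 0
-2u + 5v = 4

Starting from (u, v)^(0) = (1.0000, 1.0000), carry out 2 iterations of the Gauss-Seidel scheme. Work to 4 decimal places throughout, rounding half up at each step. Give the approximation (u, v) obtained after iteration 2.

(0.5000, 1.0000)

Iteration 1:
  u = (0 - (-3)·1.0000) / (6) = 0.5000
  v = (4 - (-2)·0.5000) / (5) = 1.0000
Iteration 2:
  u = (0 - (-3)·1.0000) / (6) = 0.5000
  v = (4 - (-2)·0.5000) / (5) = 1.0000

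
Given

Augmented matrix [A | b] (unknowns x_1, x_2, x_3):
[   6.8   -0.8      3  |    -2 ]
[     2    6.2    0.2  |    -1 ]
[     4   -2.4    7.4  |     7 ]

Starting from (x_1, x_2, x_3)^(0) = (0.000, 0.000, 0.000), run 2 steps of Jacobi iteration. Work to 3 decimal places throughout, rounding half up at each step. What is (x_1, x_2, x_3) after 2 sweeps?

Iteration 1:
  x_1 = (-2 - (-0.8)·0.000 - (3)·0.000) / (6.8) = -0.294
  x_2 = (-1 - (2)·0.000 - (0.2)·0.000) / (6.2) = -0.161
  x_3 = (7 - (4)·0.000 - (-2.4)·0.000) / (7.4) = 0.946
Iteration 2:
  x_1 = (-2 - (-0.8)·-0.161 - (3)·0.946) / (6.8) = -0.730
  x_2 = (-1 - (2)·-0.294 - (0.2)·0.946) / (6.2) = -0.097
  x_3 = (7 - (4)·-0.294 - (-2.4)·-0.161) / (7.4) = 1.053

(-0.730, -0.097, 1.053)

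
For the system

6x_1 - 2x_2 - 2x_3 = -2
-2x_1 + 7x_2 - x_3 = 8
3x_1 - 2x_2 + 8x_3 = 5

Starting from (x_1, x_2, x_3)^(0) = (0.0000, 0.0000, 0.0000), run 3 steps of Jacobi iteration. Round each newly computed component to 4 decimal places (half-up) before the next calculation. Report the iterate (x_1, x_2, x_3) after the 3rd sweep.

Iteration 1:
  x_1 = (-2 - (-2)·0.0000 - (-2)·0.0000) / (6) = -0.3333
  x_2 = (8 - (-2)·0.0000 - (-1)·0.0000) / (7) = 1.1429
  x_3 = (5 - (3)·0.0000 - (-2)·0.0000) / (8) = 0.6250
Iteration 2:
  x_1 = (-2 - (-2)·1.1429 - (-2)·0.6250) / (6) = 0.2560
  x_2 = (8 - (-2)·-0.3333 - (-1)·0.6250) / (7) = 1.1369
  x_3 = (5 - (3)·-0.3333 - (-2)·1.1429) / (8) = 1.0357
Iteration 3:
  x_1 = (-2 - (-2)·1.1369 - (-2)·1.0357) / (6) = 0.3909
  x_2 = (8 - (-2)·0.2560 - (-1)·1.0357) / (7) = 1.3640
  x_3 = (5 - (3)·0.2560 - (-2)·1.1369) / (8) = 0.8132

(0.3909, 1.3640, 0.8132)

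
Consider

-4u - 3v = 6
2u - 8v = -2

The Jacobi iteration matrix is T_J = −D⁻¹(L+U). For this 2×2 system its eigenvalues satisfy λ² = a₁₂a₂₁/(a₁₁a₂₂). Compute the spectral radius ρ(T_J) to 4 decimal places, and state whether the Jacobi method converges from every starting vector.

a₁₂a₂₁/(a₁₁a₂₂) = (-3)·(2) / ((-4)·(-8)) = -0.187500
ρ = √|-0.187500| = √0.187500 = 0.4330
ρ < 1, so Jacobi converges

0.4330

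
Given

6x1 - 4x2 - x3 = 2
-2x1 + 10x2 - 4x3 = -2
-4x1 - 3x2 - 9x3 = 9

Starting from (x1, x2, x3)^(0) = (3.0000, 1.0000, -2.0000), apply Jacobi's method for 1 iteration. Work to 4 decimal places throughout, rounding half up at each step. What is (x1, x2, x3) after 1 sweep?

Iteration 1:
  x1 = (2 - (-4)·1.0000 - (-1)·-2.0000) / (6) = 0.6667
  x2 = (-2 - (-2)·3.0000 - (-4)·-2.0000) / (10) = -0.4000
  x3 = (9 - (-4)·3.0000 - (-3)·1.0000) / (-9) = -2.6667

(0.6667, -0.4000, -2.6667)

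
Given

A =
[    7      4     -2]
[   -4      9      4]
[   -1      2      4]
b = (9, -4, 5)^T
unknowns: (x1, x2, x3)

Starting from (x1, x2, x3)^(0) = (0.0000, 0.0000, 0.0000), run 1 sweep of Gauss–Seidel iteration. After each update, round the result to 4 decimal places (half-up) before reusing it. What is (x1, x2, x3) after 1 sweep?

Iteration 1:
  x1 = (9 - (4)·0.0000 - (-2)·0.0000) / (7) = 1.2857
  x2 = (-4 - (-4)·1.2857 - (4)·0.0000) / (9) = 0.1270
  x3 = (5 - (-1)·1.2857 - (2)·0.1270) / (4) = 1.5079

(1.2857, 0.1270, 1.5079)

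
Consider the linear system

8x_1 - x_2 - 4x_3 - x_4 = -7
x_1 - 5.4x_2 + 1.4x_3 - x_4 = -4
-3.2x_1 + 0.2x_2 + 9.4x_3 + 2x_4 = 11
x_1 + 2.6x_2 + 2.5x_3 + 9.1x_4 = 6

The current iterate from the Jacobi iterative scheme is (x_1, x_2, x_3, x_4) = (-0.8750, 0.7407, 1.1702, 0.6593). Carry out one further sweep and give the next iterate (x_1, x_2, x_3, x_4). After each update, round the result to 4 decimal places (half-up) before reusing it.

One sweep:
  x_1 = (-7 - (-1)·0.7407 - (-4)·1.1702 - (-1)·0.6593) / (8) = -0.1149
  x_2 = (-4 - (1)·-0.8750 - (1.4)·1.1702 - (-1)·0.6593) / (-5.4) = 0.7600
  x_3 = (11 - (-3.2)·-0.8750 - (0.2)·0.7407 - (2)·0.6593) / (9.4) = 0.7163
  x_4 = (6 - (1)·-0.8750 - (2.6)·0.7407 - (2.5)·1.1702) / (9.1) = 0.2224

(-0.1149, 0.7600, 0.7163, 0.2224)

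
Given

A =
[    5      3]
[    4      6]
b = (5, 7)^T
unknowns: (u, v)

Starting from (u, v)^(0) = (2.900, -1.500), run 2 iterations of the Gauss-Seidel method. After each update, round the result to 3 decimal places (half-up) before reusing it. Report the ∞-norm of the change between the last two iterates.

0.840

Iteration 1:
  u = (5 - (3)·-1.500) / (5) = 1.900
  v = (7 - (4)·1.900) / (6) = -0.100
Iteration 2:
  u = (5 - (3)·-0.100) / (5) = 1.060
  v = (7 - (4)·1.060) / (6) = 0.460
Change: (-0.840, 0.560) → max |·| = 0.840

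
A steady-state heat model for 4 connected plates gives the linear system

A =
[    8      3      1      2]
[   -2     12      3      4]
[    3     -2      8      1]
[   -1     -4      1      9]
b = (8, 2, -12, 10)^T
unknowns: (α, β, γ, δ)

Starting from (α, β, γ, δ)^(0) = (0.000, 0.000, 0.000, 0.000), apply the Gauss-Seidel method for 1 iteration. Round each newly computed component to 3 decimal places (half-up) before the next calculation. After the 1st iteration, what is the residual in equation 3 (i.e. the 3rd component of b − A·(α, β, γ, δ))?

-1.567

Iteration 1:
  α = (8 - (3)·0.000 - (1)·0.000 - (2)·0.000) / (8) = 1.000
  β = (2 - (-2)·1.000 - (3)·0.000 - (4)·0.000) / (12) = 0.333
  γ = (-12 - (3)·1.000 - (-2)·0.333 - (1)·0.000) / (8) = -1.792
  δ = (10 - (-1)·1.000 - (-4)·0.333 - (1)·-1.792) / (9) = 1.569
Residual b − A·x = (-2.345, -0.896, -1.567, 0.003)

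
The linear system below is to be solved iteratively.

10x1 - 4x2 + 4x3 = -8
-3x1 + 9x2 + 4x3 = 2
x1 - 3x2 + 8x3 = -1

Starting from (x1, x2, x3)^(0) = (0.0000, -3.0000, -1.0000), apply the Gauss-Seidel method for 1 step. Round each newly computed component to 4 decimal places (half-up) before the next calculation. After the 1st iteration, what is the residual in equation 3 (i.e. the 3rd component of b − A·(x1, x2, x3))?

-0.0001

Iteration 1:
  x1 = (-8 - (-4)·-3.0000 - (4)·-1.0000) / (10) = -1.6000
  x2 = (2 - (-3)·-1.6000 - (4)·-1.0000) / (9) = 0.1333
  x3 = (-1 - (1)·-1.6000 - (-3)·0.1333) / (8) = 0.1250
Residual b − A·x = (8.0332, -4.4997, -0.0001)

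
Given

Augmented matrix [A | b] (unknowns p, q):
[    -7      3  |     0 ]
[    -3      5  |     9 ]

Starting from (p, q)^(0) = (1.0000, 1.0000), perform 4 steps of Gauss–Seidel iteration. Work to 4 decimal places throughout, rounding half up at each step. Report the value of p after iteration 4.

Iteration 1:
  p = (0 - (3)·1.0000) / (-7) = 0.4286
  q = (9 - (-3)·0.4286) / (5) = 2.0572
Iteration 2:
  p = (0 - (3)·2.0572) / (-7) = 0.8817
  q = (9 - (-3)·0.8817) / (5) = 2.3290
Iteration 3:
  p = (0 - (3)·2.3290) / (-7) = 0.9981
  q = (9 - (-3)·0.9981) / (5) = 2.3989
Iteration 4:
  p = (0 - (3)·2.3989) / (-7) = 1.0281
  q = (9 - (-3)·1.0281) / (5) = 2.4169

1.0281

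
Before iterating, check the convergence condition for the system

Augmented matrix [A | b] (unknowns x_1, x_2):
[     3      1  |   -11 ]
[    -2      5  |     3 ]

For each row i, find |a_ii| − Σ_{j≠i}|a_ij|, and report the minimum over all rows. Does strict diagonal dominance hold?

row 1: |3| − (1) = 2
row 2: |5| − (2) = 3
minimum over rows = 2 → strictly diagonally dominant (convergence guaranteed)

2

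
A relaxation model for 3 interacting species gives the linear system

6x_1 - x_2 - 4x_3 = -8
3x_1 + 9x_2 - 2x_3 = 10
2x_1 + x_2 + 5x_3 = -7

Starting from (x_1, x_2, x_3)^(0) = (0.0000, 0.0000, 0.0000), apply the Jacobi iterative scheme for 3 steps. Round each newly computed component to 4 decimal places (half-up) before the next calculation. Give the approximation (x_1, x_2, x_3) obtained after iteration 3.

(-1.8519, 1.5630, -0.8163)

Iteration 1:
  x_1 = (-8 - (-1)·0.0000 - (-4)·0.0000) / (6) = -1.3333
  x_2 = (10 - (3)·0.0000 - (-2)·0.0000) / (9) = 1.1111
  x_3 = (-7 - (2)·0.0000 - (1)·0.0000) / (5) = -1.4000
Iteration 2:
  x_1 = (-8 - (-1)·1.1111 - (-4)·-1.4000) / (6) = -2.0815
  x_2 = (10 - (3)·-1.3333 - (-2)·-1.4000) / (9) = 1.2444
  x_3 = (-7 - (2)·-1.3333 - (1)·1.1111) / (5) = -1.0889
Iteration 3:
  x_1 = (-8 - (-1)·1.2444 - (-4)·-1.0889) / (6) = -1.8519
  x_2 = (10 - (3)·-2.0815 - (-2)·-1.0889) / (9) = 1.5630
  x_3 = (-7 - (2)·-2.0815 - (1)·1.2444) / (5) = -0.8163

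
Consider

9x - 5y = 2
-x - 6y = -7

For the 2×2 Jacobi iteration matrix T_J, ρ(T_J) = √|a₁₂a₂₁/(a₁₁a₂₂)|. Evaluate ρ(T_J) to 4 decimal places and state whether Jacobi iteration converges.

a₁₂a₂₁/(a₁₁a₂₂) = (-5)·(-1) / ((9)·(-6)) = -0.092593
ρ = √|-0.092593| = √0.092593 = 0.3043
ρ < 1, so Jacobi converges

0.3043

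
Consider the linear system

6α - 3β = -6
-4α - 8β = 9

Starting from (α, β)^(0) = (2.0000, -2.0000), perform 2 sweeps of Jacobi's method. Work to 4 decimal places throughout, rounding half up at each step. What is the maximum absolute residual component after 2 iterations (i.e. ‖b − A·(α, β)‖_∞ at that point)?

6.0000

Iteration 1:
  α = (-6 - (-3)·-2.0000) / (6) = -2.0000
  β = (9 - (-4)·2.0000) / (-8) = -2.1250
Iteration 2:
  α = (-6 - (-3)·-2.1250) / (6) = -2.0625
  β = (9 - (-4)·-2.0000) / (-8) = -0.1250
Residual b − A·x = (6.0000, -0.2500); ∞-norm = 6.0000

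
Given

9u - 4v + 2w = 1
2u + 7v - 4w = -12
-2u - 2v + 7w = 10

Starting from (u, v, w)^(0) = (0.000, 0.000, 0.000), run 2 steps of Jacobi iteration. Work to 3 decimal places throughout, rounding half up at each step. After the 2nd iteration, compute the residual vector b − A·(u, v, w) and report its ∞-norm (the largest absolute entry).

Iteration 1:
  u = (1 - (-4)·0.000 - (2)·0.000) / (9) = 0.111
  v = (-12 - (2)·0.000 - (-4)·0.000) / (7) = -1.714
  w = (10 - (-2)·0.000 - (-2)·0.000) / (7) = 1.429
Iteration 2:
  u = (1 - (-4)·-1.714 - (2)·1.429) / (9) = -0.968
  v = (-12 - (2)·0.111 - (-4)·1.429) / (7) = -0.929
  w = (10 - (-2)·0.111 - (-2)·-1.714) / (7) = 0.971
Residual b − A·x = (4.054, 0.323, -0.591); ∞-norm = 4.054

4.054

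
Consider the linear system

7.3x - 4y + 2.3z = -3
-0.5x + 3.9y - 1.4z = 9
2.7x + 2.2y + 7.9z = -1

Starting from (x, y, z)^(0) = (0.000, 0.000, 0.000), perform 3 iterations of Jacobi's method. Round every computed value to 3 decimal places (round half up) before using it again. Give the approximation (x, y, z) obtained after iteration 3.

Iteration 1:
  x = (-3 - (-4)·0.000 - (2.3)·0.000) / (7.3) = -0.411
  y = (9 - (-0.5)·0.000 - (-1.4)·0.000) / (3.9) = 2.308
  z = (-1 - (2.7)·0.000 - (2.2)·0.000) / (7.9) = -0.127
Iteration 2:
  x = (-3 - (-4)·2.308 - (2.3)·-0.127) / (7.3) = 0.894
  y = (9 - (-0.5)·-0.411 - (-1.4)·-0.127) / (3.9) = 2.209
  z = (-1 - (2.7)·-0.411 - (2.2)·2.308) / (7.9) = -0.629
Iteration 3:
  x = (-3 - (-4)·2.209 - (2.3)·-0.629) / (7.3) = 0.998
  y = (9 - (-0.5)·0.894 - (-1.4)·-0.629) / (3.9) = 2.197
  z = (-1 - (2.7)·0.894 - (2.2)·2.209) / (7.9) = -1.047

(0.998, 2.197, -1.047)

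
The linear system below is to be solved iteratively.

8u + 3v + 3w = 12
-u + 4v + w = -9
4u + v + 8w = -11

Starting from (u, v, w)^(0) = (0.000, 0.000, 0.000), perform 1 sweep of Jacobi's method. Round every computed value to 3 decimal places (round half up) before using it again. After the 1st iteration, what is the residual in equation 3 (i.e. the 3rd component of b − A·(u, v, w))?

Iteration 1:
  u = (12 - (3)·0.000 - (3)·0.000) / (8) = 1.500
  v = (-9 - (-1)·0.000 - (1)·0.000) / (4) = -2.250
  w = (-11 - (4)·0.000 - (1)·0.000) / (8) = -1.375
Residual b − A·x = (10.875, 2.875, -3.750)

-3.750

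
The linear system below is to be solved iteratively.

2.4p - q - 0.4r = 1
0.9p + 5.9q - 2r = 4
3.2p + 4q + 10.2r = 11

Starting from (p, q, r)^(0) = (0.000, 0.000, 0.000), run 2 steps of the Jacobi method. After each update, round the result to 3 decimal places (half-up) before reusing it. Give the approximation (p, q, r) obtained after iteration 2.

Iteration 1:
  p = (1 - (-1)·0.000 - (-0.4)·0.000) / (2.4) = 0.417
  q = (4 - (0.9)·0.000 - (-2)·0.000) / (5.9) = 0.678
  r = (11 - (3.2)·0.000 - (4)·0.000) / (10.2) = 1.078
Iteration 2:
  p = (1 - (-1)·0.678 - (-0.4)·1.078) / (2.4) = 0.879
  q = (4 - (0.9)·0.417 - (-2)·1.078) / (5.9) = 0.980
  r = (11 - (3.2)·0.417 - (4)·0.678) / (10.2) = 0.682

(0.879, 0.980, 0.682)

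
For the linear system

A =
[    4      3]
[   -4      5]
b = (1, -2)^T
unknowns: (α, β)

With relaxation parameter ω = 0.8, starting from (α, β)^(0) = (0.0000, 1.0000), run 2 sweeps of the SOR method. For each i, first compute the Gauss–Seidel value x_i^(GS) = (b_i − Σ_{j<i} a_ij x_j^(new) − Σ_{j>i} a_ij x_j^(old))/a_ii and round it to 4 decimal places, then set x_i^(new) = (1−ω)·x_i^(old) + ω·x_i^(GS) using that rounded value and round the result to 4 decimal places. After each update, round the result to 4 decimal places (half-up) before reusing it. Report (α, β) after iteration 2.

(0.3456, -0.1740)

Iteration 1:
  α: GS value = (1 - (3)·1.0000) / (4) = -0.5000;  α ← (1−ω)·0.0000 + ω·-0.5000 = -0.4000
  β: GS value = (-2 - (-4)·-0.4000) / (5) = -0.7200;  β ← (1−ω)·1.0000 + ω·-0.7200 = -0.3760
Iteration 2:
  α: GS value = (1 - (3)·-0.3760) / (4) = 0.5320;  α ← (1−ω)·-0.4000 + ω·0.5320 = 0.3456
  β: GS value = (-2 - (-4)·0.3456) / (5) = -0.1235;  β ← (1−ω)·-0.3760 + ω·-0.1235 = -0.1740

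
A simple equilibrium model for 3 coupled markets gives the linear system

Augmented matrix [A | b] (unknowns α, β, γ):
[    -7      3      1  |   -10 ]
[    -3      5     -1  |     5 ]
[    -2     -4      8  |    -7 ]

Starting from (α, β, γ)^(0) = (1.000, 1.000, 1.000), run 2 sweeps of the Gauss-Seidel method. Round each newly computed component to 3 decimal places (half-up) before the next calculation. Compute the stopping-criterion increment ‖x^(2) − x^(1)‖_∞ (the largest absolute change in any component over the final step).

0.575

Iteration 1:
  α = (-10 - (3)·1.000 - (1)·1.000) / (-7) = 2.000
  β = (5 - (-3)·2.000 - (-1)·1.000) / (5) = 2.400
  γ = (-7 - (-2)·2.000 - (-4)·2.400) / (8) = 0.825
Iteration 2:
  α = (-10 - (3)·2.400 - (1)·0.825) / (-7) = 2.575
  β = (5 - (-3)·2.575 - (-1)·0.825) / (5) = 2.710
  γ = (-7 - (-2)·2.575 - (-4)·2.710) / (8) = 1.124
Change: (0.575, 0.310, 0.299) → max |·| = 0.575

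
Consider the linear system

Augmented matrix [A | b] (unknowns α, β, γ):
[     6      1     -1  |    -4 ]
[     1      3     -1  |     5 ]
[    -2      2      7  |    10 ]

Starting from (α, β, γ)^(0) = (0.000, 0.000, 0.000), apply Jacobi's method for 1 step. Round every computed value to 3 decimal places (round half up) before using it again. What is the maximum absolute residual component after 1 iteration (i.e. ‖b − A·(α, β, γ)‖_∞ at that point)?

Iteration 1:
  α = (-4 - (1)·0.000 - (-1)·0.000) / (6) = -0.667
  β = (5 - (1)·0.000 - (-1)·0.000) / (3) = 1.667
  γ = (10 - (-2)·0.000 - (2)·0.000) / (7) = 1.429
Residual b − A·x = (-0.236, 2.095, -4.671); ∞-norm = 4.671

4.671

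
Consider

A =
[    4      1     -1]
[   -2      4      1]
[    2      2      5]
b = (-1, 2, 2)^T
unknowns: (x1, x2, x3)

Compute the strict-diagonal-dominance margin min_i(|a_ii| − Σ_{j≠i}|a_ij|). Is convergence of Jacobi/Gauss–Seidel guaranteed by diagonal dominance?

1

row 1: |4| − (1+1) = 2
row 2: |4| − (2+1) = 1
row 3: |5| − (2+2) = 1
minimum over rows = 1 → strictly diagonally dominant (convergence guaranteed)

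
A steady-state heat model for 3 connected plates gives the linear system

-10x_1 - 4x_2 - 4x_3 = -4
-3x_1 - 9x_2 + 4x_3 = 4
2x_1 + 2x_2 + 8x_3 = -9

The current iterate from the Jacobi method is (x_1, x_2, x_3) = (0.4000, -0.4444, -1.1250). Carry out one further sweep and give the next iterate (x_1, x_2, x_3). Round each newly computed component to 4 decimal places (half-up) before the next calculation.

(1.0278, -1.0778, -1.1139)

One sweep:
  x_1 = (-4 - (-4)·-0.4444 - (-4)·-1.1250) / (-10) = 1.0278
  x_2 = (4 - (-3)·0.4000 - (4)·-1.1250) / (-9) = -1.0778
  x_3 = (-9 - (2)·0.4000 - (2)·-0.4444) / (8) = -1.1139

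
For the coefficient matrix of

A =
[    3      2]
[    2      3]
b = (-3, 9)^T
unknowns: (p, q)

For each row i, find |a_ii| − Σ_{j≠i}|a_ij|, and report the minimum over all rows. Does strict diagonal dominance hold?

1

row 1: |3| − (2) = 1
row 2: |3| − (2) = 1
minimum over rows = 1 → strictly diagonally dominant (convergence guaranteed)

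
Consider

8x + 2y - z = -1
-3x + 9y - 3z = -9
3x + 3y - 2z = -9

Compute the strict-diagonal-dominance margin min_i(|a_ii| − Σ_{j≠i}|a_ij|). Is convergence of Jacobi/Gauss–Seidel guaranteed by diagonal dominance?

-4

row 1: |8| − (2+1) = 5
row 2: |9| − (3+3) = 3
row 3: |-2| − (3+3) = -4
minimum over rows = -4 → not strictly diagonally dominant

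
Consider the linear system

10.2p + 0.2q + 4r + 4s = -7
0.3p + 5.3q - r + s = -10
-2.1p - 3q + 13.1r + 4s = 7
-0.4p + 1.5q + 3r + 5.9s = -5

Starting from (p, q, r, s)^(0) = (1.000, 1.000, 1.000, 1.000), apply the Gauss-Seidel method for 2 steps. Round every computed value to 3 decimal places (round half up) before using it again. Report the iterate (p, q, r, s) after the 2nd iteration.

(-0.377, -1.893, 0.124, -0.455)

Iteration 1:
  p = (-7 - (0.2)·1.000 - (4)·1.000 - (4)·1.000) / (10.2) = -1.490
  q = (-10 - (0.3)·-1.490 - (-1)·1.000 - (1)·1.000) / (5.3) = -1.802
  r = (7 - (-2.1)·-1.490 - (-3)·-1.802 - (4)·1.000) / (13.1) = -0.423
  s = (-5 - (-0.4)·-1.490 - (1.5)·-1.802 - (3)·-0.423) / (5.9) = -0.275
Iteration 2:
  p = (-7 - (0.2)·-1.802 - (4)·-0.423 - (4)·-0.275) / (10.2) = -0.377
  q = (-10 - (0.3)·-0.377 - (-1)·-0.423 - (1)·-0.275) / (5.3) = -1.893
  r = (7 - (-2.1)·-0.377 - (-3)·-1.893 - (4)·-0.275) / (13.1) = 0.124
  s = (-5 - (-0.4)·-0.377 - (1.5)·-1.893 - (3)·0.124) / (5.9) = -0.455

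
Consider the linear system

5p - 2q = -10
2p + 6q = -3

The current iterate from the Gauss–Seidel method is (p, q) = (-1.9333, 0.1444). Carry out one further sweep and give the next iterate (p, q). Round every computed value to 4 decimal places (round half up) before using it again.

One sweep:
  p = (-10 - (-2)·0.1444) / (5) = -1.9422
  q = (-3 - (2)·-1.9422) / (6) = 0.1474

(-1.9422, 0.1474)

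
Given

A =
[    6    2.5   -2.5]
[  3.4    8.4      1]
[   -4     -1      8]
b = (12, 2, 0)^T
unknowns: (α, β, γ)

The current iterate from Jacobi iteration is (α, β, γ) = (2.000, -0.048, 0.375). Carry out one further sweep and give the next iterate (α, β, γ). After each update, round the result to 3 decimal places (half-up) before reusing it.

One sweep:
  α = (12 - (2.5)·-0.048 - (-2.5)·0.375) / (6) = 2.176
  β = (2 - (3.4)·2.000 - (1)·0.375) / (8.4) = -0.616
  γ = (0 - (-4)·2.000 - (-1)·-0.048) / (8) = 0.994

(2.176, -0.616, 0.994)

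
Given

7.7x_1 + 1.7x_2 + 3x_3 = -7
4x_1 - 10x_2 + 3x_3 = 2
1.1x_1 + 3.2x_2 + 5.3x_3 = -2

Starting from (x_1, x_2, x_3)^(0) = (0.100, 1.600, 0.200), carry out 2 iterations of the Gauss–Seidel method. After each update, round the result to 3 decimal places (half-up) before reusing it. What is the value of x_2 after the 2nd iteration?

-0.459

Iteration 1:
  x_1 = (-7 - (1.7)·1.600 - (3)·0.200) / (7.7) = -1.340
  x_2 = (2 - (4)·-1.340 - (3)·0.200) / (-10) = -0.676
  x_3 = (-2 - (1.1)·-1.340 - (3.2)·-0.676) / (5.3) = 0.309
Iteration 2:
  x_1 = (-7 - (1.7)·-0.676 - (3)·0.309) / (7.7) = -0.880
  x_2 = (2 - (4)·-0.880 - (3)·0.309) / (-10) = -0.459
  x_3 = (-2 - (1.1)·-0.880 - (3.2)·-0.459) / (5.3) = 0.082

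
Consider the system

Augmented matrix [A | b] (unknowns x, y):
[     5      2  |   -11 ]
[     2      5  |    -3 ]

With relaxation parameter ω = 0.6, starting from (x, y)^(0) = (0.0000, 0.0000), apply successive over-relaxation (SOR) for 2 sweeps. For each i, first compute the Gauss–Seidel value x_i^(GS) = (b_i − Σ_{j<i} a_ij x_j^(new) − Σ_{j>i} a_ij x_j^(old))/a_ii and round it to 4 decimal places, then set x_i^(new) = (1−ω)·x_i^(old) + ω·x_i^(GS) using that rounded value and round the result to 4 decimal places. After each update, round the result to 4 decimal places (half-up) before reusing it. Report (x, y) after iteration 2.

Iteration 1:
  x: GS value = (-11 - (2)·0.0000) / (5) = -2.2000;  x ← (1−ω)·0.0000 + ω·-2.2000 = -1.3200
  y: GS value = (-3 - (2)·-1.3200) / (5) = -0.0720;  y ← (1−ω)·0.0000 + ω·-0.0720 = -0.0432
Iteration 2:
  x: GS value = (-11 - (2)·-0.0432) / (5) = -2.1827;  x ← (1−ω)·-1.3200 + ω·-2.1827 = -1.8376
  y: GS value = (-3 - (2)·-1.8376) / (5) = 0.1350;  y ← (1−ω)·-0.0432 + ω·0.1350 = 0.0637

(-1.8376, 0.0637)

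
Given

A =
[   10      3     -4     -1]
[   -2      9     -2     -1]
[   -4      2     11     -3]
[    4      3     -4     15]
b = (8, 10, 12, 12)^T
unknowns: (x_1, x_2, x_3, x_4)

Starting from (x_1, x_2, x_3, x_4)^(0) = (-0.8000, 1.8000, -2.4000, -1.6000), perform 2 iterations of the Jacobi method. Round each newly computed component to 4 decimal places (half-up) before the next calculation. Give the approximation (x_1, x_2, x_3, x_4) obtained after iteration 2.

Iteration 1:
  x_1 = (8 - (3)·1.8000 - (-4)·-2.4000 - (-1)·-1.6000) / (10) = -0.8600
  x_2 = (10 - (-2)·-0.8000 - (-2)·-2.4000 - (-1)·-1.6000) / (9) = 0.2222
  x_3 = (12 - (-4)·-0.8000 - (2)·1.8000 - (-3)·-1.6000) / (11) = 0.0364
  x_4 = (12 - (4)·-0.8000 - (3)·1.8000 - (-4)·-2.4000) / (15) = 0.0133
Iteration 2:
  x_1 = (8 - (3)·0.2222 - (-4)·0.0364 - (-1)·0.0133) / (10) = 0.7492
  x_2 = (10 - (-2)·-0.8600 - (-2)·0.0364 - (-1)·0.0133) / (9) = 0.9296
  x_3 = (12 - (-4)·-0.8600 - (2)·0.2222 - (-3)·0.0133) / (11) = 0.7414
  x_4 = (12 - (4)·-0.8600 - (3)·0.2222 - (-4)·0.0364) / (15) = 0.9946

(0.7492, 0.9296, 0.7414, 0.9946)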